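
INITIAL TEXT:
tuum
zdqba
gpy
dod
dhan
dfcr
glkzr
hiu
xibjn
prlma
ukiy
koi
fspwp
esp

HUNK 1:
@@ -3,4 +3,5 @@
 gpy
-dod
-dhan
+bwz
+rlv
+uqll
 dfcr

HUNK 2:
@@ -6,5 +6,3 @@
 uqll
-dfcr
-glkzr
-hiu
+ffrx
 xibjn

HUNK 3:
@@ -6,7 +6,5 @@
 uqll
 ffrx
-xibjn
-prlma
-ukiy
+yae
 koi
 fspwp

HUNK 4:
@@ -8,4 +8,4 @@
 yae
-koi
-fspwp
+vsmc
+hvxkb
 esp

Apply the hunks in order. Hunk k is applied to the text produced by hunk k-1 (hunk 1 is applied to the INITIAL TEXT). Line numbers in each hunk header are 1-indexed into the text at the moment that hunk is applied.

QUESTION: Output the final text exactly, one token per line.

Answer: tuum
zdqba
gpy
bwz
rlv
uqll
ffrx
yae
vsmc
hvxkb
esp

Derivation:
Hunk 1: at line 3 remove [dod,dhan] add [bwz,rlv,uqll] -> 15 lines: tuum zdqba gpy bwz rlv uqll dfcr glkzr hiu xibjn prlma ukiy koi fspwp esp
Hunk 2: at line 6 remove [dfcr,glkzr,hiu] add [ffrx] -> 13 lines: tuum zdqba gpy bwz rlv uqll ffrx xibjn prlma ukiy koi fspwp esp
Hunk 3: at line 6 remove [xibjn,prlma,ukiy] add [yae] -> 11 lines: tuum zdqba gpy bwz rlv uqll ffrx yae koi fspwp esp
Hunk 4: at line 8 remove [koi,fspwp] add [vsmc,hvxkb] -> 11 lines: tuum zdqba gpy bwz rlv uqll ffrx yae vsmc hvxkb esp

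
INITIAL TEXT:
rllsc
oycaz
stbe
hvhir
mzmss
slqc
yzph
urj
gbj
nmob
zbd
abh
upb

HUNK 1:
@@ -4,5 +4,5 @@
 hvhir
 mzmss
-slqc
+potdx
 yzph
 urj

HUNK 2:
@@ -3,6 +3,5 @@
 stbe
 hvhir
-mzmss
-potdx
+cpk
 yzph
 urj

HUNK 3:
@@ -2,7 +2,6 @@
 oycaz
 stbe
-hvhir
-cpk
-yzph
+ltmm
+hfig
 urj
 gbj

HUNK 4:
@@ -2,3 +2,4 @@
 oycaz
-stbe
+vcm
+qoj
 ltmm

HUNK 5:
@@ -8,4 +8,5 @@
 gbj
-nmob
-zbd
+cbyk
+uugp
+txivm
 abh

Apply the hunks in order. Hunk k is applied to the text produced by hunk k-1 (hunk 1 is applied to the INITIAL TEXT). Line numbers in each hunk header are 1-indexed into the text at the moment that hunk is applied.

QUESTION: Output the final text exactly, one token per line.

Answer: rllsc
oycaz
vcm
qoj
ltmm
hfig
urj
gbj
cbyk
uugp
txivm
abh
upb

Derivation:
Hunk 1: at line 4 remove [slqc] add [potdx] -> 13 lines: rllsc oycaz stbe hvhir mzmss potdx yzph urj gbj nmob zbd abh upb
Hunk 2: at line 3 remove [mzmss,potdx] add [cpk] -> 12 lines: rllsc oycaz stbe hvhir cpk yzph urj gbj nmob zbd abh upb
Hunk 3: at line 2 remove [hvhir,cpk,yzph] add [ltmm,hfig] -> 11 lines: rllsc oycaz stbe ltmm hfig urj gbj nmob zbd abh upb
Hunk 4: at line 2 remove [stbe] add [vcm,qoj] -> 12 lines: rllsc oycaz vcm qoj ltmm hfig urj gbj nmob zbd abh upb
Hunk 5: at line 8 remove [nmob,zbd] add [cbyk,uugp,txivm] -> 13 lines: rllsc oycaz vcm qoj ltmm hfig urj gbj cbyk uugp txivm abh upb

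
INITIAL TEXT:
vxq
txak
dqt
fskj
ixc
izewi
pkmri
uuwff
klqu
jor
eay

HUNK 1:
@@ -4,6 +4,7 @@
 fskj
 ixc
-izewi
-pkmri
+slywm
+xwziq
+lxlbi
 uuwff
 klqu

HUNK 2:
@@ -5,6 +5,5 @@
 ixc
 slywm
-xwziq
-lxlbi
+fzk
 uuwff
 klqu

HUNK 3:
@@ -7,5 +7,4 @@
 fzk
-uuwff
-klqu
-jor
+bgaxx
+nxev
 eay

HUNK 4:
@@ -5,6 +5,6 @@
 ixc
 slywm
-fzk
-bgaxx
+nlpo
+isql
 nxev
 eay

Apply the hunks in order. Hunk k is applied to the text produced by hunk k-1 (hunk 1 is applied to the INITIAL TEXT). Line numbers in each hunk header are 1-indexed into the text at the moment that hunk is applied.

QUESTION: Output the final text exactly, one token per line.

Answer: vxq
txak
dqt
fskj
ixc
slywm
nlpo
isql
nxev
eay

Derivation:
Hunk 1: at line 4 remove [izewi,pkmri] add [slywm,xwziq,lxlbi] -> 12 lines: vxq txak dqt fskj ixc slywm xwziq lxlbi uuwff klqu jor eay
Hunk 2: at line 5 remove [xwziq,lxlbi] add [fzk] -> 11 lines: vxq txak dqt fskj ixc slywm fzk uuwff klqu jor eay
Hunk 3: at line 7 remove [uuwff,klqu,jor] add [bgaxx,nxev] -> 10 lines: vxq txak dqt fskj ixc slywm fzk bgaxx nxev eay
Hunk 4: at line 5 remove [fzk,bgaxx] add [nlpo,isql] -> 10 lines: vxq txak dqt fskj ixc slywm nlpo isql nxev eay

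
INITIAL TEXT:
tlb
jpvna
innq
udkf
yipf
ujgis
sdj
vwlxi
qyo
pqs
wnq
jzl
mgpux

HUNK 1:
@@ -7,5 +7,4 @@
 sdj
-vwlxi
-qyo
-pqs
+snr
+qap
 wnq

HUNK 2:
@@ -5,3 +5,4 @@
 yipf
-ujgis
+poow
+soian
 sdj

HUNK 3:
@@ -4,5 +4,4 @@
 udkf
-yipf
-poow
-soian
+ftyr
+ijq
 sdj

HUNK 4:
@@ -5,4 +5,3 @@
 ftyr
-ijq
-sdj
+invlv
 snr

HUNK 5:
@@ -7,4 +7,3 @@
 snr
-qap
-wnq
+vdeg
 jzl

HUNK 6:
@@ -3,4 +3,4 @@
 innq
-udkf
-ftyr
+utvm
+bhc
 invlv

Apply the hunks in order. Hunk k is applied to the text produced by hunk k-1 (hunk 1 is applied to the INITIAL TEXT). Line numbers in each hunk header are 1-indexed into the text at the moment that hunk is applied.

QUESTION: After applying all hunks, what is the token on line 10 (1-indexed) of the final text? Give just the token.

Answer: mgpux

Derivation:
Hunk 1: at line 7 remove [vwlxi,qyo,pqs] add [snr,qap] -> 12 lines: tlb jpvna innq udkf yipf ujgis sdj snr qap wnq jzl mgpux
Hunk 2: at line 5 remove [ujgis] add [poow,soian] -> 13 lines: tlb jpvna innq udkf yipf poow soian sdj snr qap wnq jzl mgpux
Hunk 3: at line 4 remove [yipf,poow,soian] add [ftyr,ijq] -> 12 lines: tlb jpvna innq udkf ftyr ijq sdj snr qap wnq jzl mgpux
Hunk 4: at line 5 remove [ijq,sdj] add [invlv] -> 11 lines: tlb jpvna innq udkf ftyr invlv snr qap wnq jzl mgpux
Hunk 5: at line 7 remove [qap,wnq] add [vdeg] -> 10 lines: tlb jpvna innq udkf ftyr invlv snr vdeg jzl mgpux
Hunk 6: at line 3 remove [udkf,ftyr] add [utvm,bhc] -> 10 lines: tlb jpvna innq utvm bhc invlv snr vdeg jzl mgpux
Final line 10: mgpux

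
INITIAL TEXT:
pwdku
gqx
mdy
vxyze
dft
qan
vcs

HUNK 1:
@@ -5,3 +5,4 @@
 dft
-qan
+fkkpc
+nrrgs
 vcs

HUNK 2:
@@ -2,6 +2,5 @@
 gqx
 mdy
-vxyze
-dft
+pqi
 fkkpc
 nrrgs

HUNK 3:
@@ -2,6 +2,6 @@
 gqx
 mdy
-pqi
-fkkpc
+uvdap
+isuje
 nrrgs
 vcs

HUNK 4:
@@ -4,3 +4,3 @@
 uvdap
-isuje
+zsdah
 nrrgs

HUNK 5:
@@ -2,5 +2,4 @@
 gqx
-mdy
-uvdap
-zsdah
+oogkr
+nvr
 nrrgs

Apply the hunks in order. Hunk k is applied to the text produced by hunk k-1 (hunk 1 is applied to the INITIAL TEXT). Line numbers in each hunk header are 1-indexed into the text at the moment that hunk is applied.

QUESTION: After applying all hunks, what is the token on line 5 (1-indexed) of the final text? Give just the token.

Answer: nrrgs

Derivation:
Hunk 1: at line 5 remove [qan] add [fkkpc,nrrgs] -> 8 lines: pwdku gqx mdy vxyze dft fkkpc nrrgs vcs
Hunk 2: at line 2 remove [vxyze,dft] add [pqi] -> 7 lines: pwdku gqx mdy pqi fkkpc nrrgs vcs
Hunk 3: at line 2 remove [pqi,fkkpc] add [uvdap,isuje] -> 7 lines: pwdku gqx mdy uvdap isuje nrrgs vcs
Hunk 4: at line 4 remove [isuje] add [zsdah] -> 7 lines: pwdku gqx mdy uvdap zsdah nrrgs vcs
Hunk 5: at line 2 remove [mdy,uvdap,zsdah] add [oogkr,nvr] -> 6 lines: pwdku gqx oogkr nvr nrrgs vcs
Final line 5: nrrgs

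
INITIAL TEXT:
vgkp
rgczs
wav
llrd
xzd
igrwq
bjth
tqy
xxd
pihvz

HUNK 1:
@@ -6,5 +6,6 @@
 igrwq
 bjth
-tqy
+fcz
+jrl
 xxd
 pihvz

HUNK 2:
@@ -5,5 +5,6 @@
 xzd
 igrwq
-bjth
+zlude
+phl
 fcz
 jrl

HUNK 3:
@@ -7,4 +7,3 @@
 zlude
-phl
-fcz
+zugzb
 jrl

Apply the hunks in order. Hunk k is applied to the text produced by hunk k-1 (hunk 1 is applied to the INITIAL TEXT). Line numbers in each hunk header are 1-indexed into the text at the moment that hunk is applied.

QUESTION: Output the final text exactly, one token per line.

Hunk 1: at line 6 remove [tqy] add [fcz,jrl] -> 11 lines: vgkp rgczs wav llrd xzd igrwq bjth fcz jrl xxd pihvz
Hunk 2: at line 5 remove [bjth] add [zlude,phl] -> 12 lines: vgkp rgczs wav llrd xzd igrwq zlude phl fcz jrl xxd pihvz
Hunk 3: at line 7 remove [phl,fcz] add [zugzb] -> 11 lines: vgkp rgczs wav llrd xzd igrwq zlude zugzb jrl xxd pihvz

Answer: vgkp
rgczs
wav
llrd
xzd
igrwq
zlude
zugzb
jrl
xxd
pihvz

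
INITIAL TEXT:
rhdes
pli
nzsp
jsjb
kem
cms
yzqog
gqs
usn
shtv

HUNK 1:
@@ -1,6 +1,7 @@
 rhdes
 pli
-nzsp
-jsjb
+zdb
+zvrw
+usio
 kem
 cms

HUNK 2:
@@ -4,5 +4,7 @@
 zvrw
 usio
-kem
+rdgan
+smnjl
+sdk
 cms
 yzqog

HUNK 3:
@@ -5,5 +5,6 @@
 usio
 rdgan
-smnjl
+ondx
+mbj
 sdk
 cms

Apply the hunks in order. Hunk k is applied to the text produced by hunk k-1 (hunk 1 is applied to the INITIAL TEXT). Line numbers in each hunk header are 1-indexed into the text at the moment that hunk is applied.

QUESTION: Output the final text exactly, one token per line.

Answer: rhdes
pli
zdb
zvrw
usio
rdgan
ondx
mbj
sdk
cms
yzqog
gqs
usn
shtv

Derivation:
Hunk 1: at line 1 remove [nzsp,jsjb] add [zdb,zvrw,usio] -> 11 lines: rhdes pli zdb zvrw usio kem cms yzqog gqs usn shtv
Hunk 2: at line 4 remove [kem] add [rdgan,smnjl,sdk] -> 13 lines: rhdes pli zdb zvrw usio rdgan smnjl sdk cms yzqog gqs usn shtv
Hunk 3: at line 5 remove [smnjl] add [ondx,mbj] -> 14 lines: rhdes pli zdb zvrw usio rdgan ondx mbj sdk cms yzqog gqs usn shtv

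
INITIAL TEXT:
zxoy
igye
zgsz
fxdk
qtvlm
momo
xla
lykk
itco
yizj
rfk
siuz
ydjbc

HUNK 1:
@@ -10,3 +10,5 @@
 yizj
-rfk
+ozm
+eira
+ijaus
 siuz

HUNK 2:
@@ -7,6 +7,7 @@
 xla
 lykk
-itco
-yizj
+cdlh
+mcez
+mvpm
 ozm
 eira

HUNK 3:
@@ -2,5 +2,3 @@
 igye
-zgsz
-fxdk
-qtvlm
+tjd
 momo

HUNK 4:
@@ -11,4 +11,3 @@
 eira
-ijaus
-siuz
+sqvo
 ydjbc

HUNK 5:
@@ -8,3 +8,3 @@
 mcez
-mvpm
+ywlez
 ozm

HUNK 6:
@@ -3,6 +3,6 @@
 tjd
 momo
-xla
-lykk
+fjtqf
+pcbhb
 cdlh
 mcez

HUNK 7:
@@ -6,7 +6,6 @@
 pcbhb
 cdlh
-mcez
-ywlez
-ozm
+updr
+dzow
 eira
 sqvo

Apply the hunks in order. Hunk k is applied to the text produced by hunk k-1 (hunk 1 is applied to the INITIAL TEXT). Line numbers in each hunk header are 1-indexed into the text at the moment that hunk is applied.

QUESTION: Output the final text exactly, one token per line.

Answer: zxoy
igye
tjd
momo
fjtqf
pcbhb
cdlh
updr
dzow
eira
sqvo
ydjbc

Derivation:
Hunk 1: at line 10 remove [rfk] add [ozm,eira,ijaus] -> 15 lines: zxoy igye zgsz fxdk qtvlm momo xla lykk itco yizj ozm eira ijaus siuz ydjbc
Hunk 2: at line 7 remove [itco,yizj] add [cdlh,mcez,mvpm] -> 16 lines: zxoy igye zgsz fxdk qtvlm momo xla lykk cdlh mcez mvpm ozm eira ijaus siuz ydjbc
Hunk 3: at line 2 remove [zgsz,fxdk,qtvlm] add [tjd] -> 14 lines: zxoy igye tjd momo xla lykk cdlh mcez mvpm ozm eira ijaus siuz ydjbc
Hunk 4: at line 11 remove [ijaus,siuz] add [sqvo] -> 13 lines: zxoy igye tjd momo xla lykk cdlh mcez mvpm ozm eira sqvo ydjbc
Hunk 5: at line 8 remove [mvpm] add [ywlez] -> 13 lines: zxoy igye tjd momo xla lykk cdlh mcez ywlez ozm eira sqvo ydjbc
Hunk 6: at line 3 remove [xla,lykk] add [fjtqf,pcbhb] -> 13 lines: zxoy igye tjd momo fjtqf pcbhb cdlh mcez ywlez ozm eira sqvo ydjbc
Hunk 7: at line 6 remove [mcez,ywlez,ozm] add [updr,dzow] -> 12 lines: zxoy igye tjd momo fjtqf pcbhb cdlh updr dzow eira sqvo ydjbc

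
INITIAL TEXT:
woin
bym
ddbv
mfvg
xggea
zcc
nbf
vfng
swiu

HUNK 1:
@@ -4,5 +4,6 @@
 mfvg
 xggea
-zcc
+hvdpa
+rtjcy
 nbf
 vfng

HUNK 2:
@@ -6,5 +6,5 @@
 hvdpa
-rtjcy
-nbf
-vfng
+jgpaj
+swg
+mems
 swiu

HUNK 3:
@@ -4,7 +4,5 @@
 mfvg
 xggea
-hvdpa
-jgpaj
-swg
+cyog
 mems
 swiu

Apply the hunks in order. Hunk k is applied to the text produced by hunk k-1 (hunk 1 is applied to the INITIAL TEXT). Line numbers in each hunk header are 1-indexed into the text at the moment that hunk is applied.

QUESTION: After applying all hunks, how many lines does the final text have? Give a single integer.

Hunk 1: at line 4 remove [zcc] add [hvdpa,rtjcy] -> 10 lines: woin bym ddbv mfvg xggea hvdpa rtjcy nbf vfng swiu
Hunk 2: at line 6 remove [rtjcy,nbf,vfng] add [jgpaj,swg,mems] -> 10 lines: woin bym ddbv mfvg xggea hvdpa jgpaj swg mems swiu
Hunk 3: at line 4 remove [hvdpa,jgpaj,swg] add [cyog] -> 8 lines: woin bym ddbv mfvg xggea cyog mems swiu
Final line count: 8

Answer: 8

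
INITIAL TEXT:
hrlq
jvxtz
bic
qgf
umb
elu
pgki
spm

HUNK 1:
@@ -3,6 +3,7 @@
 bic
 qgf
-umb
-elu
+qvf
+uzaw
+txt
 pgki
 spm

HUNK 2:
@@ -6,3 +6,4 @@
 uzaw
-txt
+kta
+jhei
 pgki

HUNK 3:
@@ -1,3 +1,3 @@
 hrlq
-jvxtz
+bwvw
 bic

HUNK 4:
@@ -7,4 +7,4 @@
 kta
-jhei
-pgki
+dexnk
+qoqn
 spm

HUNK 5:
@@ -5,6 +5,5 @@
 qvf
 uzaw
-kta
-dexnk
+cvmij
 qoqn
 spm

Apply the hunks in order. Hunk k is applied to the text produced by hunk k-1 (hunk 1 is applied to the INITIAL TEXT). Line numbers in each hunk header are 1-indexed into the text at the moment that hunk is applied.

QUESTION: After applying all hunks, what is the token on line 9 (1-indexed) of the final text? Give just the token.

Answer: spm

Derivation:
Hunk 1: at line 3 remove [umb,elu] add [qvf,uzaw,txt] -> 9 lines: hrlq jvxtz bic qgf qvf uzaw txt pgki spm
Hunk 2: at line 6 remove [txt] add [kta,jhei] -> 10 lines: hrlq jvxtz bic qgf qvf uzaw kta jhei pgki spm
Hunk 3: at line 1 remove [jvxtz] add [bwvw] -> 10 lines: hrlq bwvw bic qgf qvf uzaw kta jhei pgki spm
Hunk 4: at line 7 remove [jhei,pgki] add [dexnk,qoqn] -> 10 lines: hrlq bwvw bic qgf qvf uzaw kta dexnk qoqn spm
Hunk 5: at line 5 remove [kta,dexnk] add [cvmij] -> 9 lines: hrlq bwvw bic qgf qvf uzaw cvmij qoqn spm
Final line 9: spm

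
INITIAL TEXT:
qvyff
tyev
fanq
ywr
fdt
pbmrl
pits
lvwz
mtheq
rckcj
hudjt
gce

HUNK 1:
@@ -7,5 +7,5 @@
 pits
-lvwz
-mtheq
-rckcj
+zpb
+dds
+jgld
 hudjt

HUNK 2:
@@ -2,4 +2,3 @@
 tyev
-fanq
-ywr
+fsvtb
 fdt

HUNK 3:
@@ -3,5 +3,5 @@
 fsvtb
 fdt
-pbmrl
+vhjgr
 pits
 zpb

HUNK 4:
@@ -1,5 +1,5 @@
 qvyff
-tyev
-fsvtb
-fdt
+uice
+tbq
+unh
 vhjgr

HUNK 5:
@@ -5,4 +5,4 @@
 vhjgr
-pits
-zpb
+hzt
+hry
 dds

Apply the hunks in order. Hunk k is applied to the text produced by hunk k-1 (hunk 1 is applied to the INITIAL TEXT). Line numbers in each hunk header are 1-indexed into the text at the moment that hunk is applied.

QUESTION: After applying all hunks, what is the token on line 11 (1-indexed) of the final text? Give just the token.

Answer: gce

Derivation:
Hunk 1: at line 7 remove [lvwz,mtheq,rckcj] add [zpb,dds,jgld] -> 12 lines: qvyff tyev fanq ywr fdt pbmrl pits zpb dds jgld hudjt gce
Hunk 2: at line 2 remove [fanq,ywr] add [fsvtb] -> 11 lines: qvyff tyev fsvtb fdt pbmrl pits zpb dds jgld hudjt gce
Hunk 3: at line 3 remove [pbmrl] add [vhjgr] -> 11 lines: qvyff tyev fsvtb fdt vhjgr pits zpb dds jgld hudjt gce
Hunk 4: at line 1 remove [tyev,fsvtb,fdt] add [uice,tbq,unh] -> 11 lines: qvyff uice tbq unh vhjgr pits zpb dds jgld hudjt gce
Hunk 5: at line 5 remove [pits,zpb] add [hzt,hry] -> 11 lines: qvyff uice tbq unh vhjgr hzt hry dds jgld hudjt gce
Final line 11: gce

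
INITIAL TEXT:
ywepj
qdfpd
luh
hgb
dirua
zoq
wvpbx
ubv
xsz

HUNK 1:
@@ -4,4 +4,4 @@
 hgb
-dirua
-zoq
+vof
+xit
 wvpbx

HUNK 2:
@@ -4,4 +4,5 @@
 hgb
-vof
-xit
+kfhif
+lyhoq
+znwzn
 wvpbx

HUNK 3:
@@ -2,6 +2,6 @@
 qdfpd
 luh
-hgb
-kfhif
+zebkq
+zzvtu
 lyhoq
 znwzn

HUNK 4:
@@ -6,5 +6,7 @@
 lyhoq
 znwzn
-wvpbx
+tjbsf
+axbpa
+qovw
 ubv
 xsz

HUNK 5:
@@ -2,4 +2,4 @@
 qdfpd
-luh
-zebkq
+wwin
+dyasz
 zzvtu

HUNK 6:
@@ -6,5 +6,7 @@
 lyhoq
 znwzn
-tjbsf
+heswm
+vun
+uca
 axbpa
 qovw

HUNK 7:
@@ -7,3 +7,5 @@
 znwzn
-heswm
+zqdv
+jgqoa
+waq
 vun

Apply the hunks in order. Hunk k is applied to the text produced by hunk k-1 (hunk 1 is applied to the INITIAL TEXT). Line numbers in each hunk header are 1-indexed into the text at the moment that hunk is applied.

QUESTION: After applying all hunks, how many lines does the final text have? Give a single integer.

Answer: 16

Derivation:
Hunk 1: at line 4 remove [dirua,zoq] add [vof,xit] -> 9 lines: ywepj qdfpd luh hgb vof xit wvpbx ubv xsz
Hunk 2: at line 4 remove [vof,xit] add [kfhif,lyhoq,znwzn] -> 10 lines: ywepj qdfpd luh hgb kfhif lyhoq znwzn wvpbx ubv xsz
Hunk 3: at line 2 remove [hgb,kfhif] add [zebkq,zzvtu] -> 10 lines: ywepj qdfpd luh zebkq zzvtu lyhoq znwzn wvpbx ubv xsz
Hunk 4: at line 6 remove [wvpbx] add [tjbsf,axbpa,qovw] -> 12 lines: ywepj qdfpd luh zebkq zzvtu lyhoq znwzn tjbsf axbpa qovw ubv xsz
Hunk 5: at line 2 remove [luh,zebkq] add [wwin,dyasz] -> 12 lines: ywepj qdfpd wwin dyasz zzvtu lyhoq znwzn tjbsf axbpa qovw ubv xsz
Hunk 6: at line 6 remove [tjbsf] add [heswm,vun,uca] -> 14 lines: ywepj qdfpd wwin dyasz zzvtu lyhoq znwzn heswm vun uca axbpa qovw ubv xsz
Hunk 7: at line 7 remove [heswm] add [zqdv,jgqoa,waq] -> 16 lines: ywepj qdfpd wwin dyasz zzvtu lyhoq znwzn zqdv jgqoa waq vun uca axbpa qovw ubv xsz
Final line count: 16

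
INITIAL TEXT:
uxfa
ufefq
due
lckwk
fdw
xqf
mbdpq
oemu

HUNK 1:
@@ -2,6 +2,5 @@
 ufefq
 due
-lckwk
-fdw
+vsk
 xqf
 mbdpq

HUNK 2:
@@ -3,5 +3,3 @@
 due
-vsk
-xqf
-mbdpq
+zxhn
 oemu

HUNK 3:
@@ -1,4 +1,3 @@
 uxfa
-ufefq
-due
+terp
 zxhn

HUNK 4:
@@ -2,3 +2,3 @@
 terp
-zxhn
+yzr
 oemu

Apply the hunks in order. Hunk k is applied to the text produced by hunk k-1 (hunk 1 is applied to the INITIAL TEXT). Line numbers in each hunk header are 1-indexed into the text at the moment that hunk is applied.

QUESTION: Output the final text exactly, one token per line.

Answer: uxfa
terp
yzr
oemu

Derivation:
Hunk 1: at line 2 remove [lckwk,fdw] add [vsk] -> 7 lines: uxfa ufefq due vsk xqf mbdpq oemu
Hunk 2: at line 3 remove [vsk,xqf,mbdpq] add [zxhn] -> 5 lines: uxfa ufefq due zxhn oemu
Hunk 3: at line 1 remove [ufefq,due] add [terp] -> 4 lines: uxfa terp zxhn oemu
Hunk 4: at line 2 remove [zxhn] add [yzr] -> 4 lines: uxfa terp yzr oemu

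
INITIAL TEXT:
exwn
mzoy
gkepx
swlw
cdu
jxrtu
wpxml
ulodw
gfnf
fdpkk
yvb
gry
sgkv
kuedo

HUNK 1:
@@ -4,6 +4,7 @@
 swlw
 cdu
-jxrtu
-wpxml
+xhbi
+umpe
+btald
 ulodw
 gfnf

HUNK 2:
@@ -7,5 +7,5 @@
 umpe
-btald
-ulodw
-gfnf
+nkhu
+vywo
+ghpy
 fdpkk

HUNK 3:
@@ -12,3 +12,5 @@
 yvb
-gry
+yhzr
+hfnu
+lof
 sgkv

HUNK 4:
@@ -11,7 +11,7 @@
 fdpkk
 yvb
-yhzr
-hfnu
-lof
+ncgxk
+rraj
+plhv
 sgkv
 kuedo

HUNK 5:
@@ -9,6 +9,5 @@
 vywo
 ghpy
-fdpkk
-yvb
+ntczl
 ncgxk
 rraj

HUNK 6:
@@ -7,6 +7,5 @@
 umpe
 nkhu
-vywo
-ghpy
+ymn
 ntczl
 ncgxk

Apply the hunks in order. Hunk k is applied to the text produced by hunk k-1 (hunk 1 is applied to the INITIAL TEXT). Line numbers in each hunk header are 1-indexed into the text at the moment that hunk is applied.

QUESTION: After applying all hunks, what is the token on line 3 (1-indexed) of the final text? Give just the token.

Hunk 1: at line 4 remove [jxrtu,wpxml] add [xhbi,umpe,btald] -> 15 lines: exwn mzoy gkepx swlw cdu xhbi umpe btald ulodw gfnf fdpkk yvb gry sgkv kuedo
Hunk 2: at line 7 remove [btald,ulodw,gfnf] add [nkhu,vywo,ghpy] -> 15 lines: exwn mzoy gkepx swlw cdu xhbi umpe nkhu vywo ghpy fdpkk yvb gry sgkv kuedo
Hunk 3: at line 12 remove [gry] add [yhzr,hfnu,lof] -> 17 lines: exwn mzoy gkepx swlw cdu xhbi umpe nkhu vywo ghpy fdpkk yvb yhzr hfnu lof sgkv kuedo
Hunk 4: at line 11 remove [yhzr,hfnu,lof] add [ncgxk,rraj,plhv] -> 17 lines: exwn mzoy gkepx swlw cdu xhbi umpe nkhu vywo ghpy fdpkk yvb ncgxk rraj plhv sgkv kuedo
Hunk 5: at line 9 remove [fdpkk,yvb] add [ntczl] -> 16 lines: exwn mzoy gkepx swlw cdu xhbi umpe nkhu vywo ghpy ntczl ncgxk rraj plhv sgkv kuedo
Hunk 6: at line 7 remove [vywo,ghpy] add [ymn] -> 15 lines: exwn mzoy gkepx swlw cdu xhbi umpe nkhu ymn ntczl ncgxk rraj plhv sgkv kuedo
Final line 3: gkepx

Answer: gkepx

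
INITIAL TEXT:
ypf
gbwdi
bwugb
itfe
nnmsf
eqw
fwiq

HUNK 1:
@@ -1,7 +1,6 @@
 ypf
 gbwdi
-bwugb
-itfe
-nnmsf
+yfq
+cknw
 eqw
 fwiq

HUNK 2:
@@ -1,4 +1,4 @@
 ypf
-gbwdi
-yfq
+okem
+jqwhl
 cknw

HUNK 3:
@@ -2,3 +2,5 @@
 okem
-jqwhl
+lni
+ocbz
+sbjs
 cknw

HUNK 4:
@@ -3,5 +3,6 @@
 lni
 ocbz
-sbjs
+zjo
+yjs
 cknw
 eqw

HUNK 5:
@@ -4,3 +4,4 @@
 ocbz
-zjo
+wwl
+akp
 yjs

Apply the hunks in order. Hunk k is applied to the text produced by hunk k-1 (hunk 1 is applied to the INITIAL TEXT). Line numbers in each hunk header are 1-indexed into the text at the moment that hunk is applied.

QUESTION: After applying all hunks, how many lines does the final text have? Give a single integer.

Hunk 1: at line 1 remove [bwugb,itfe,nnmsf] add [yfq,cknw] -> 6 lines: ypf gbwdi yfq cknw eqw fwiq
Hunk 2: at line 1 remove [gbwdi,yfq] add [okem,jqwhl] -> 6 lines: ypf okem jqwhl cknw eqw fwiq
Hunk 3: at line 2 remove [jqwhl] add [lni,ocbz,sbjs] -> 8 lines: ypf okem lni ocbz sbjs cknw eqw fwiq
Hunk 4: at line 3 remove [sbjs] add [zjo,yjs] -> 9 lines: ypf okem lni ocbz zjo yjs cknw eqw fwiq
Hunk 5: at line 4 remove [zjo] add [wwl,akp] -> 10 lines: ypf okem lni ocbz wwl akp yjs cknw eqw fwiq
Final line count: 10

Answer: 10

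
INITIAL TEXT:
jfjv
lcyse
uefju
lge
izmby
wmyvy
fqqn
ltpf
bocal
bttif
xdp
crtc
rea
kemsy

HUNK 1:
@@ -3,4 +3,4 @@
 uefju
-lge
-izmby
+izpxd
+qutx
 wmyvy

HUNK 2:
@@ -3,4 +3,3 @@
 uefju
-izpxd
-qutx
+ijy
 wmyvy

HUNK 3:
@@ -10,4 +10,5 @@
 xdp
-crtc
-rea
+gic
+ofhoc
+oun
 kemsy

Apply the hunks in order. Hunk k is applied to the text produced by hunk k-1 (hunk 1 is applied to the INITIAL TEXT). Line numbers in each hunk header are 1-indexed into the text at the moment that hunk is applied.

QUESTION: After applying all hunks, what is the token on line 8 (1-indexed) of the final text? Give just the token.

Answer: bocal

Derivation:
Hunk 1: at line 3 remove [lge,izmby] add [izpxd,qutx] -> 14 lines: jfjv lcyse uefju izpxd qutx wmyvy fqqn ltpf bocal bttif xdp crtc rea kemsy
Hunk 2: at line 3 remove [izpxd,qutx] add [ijy] -> 13 lines: jfjv lcyse uefju ijy wmyvy fqqn ltpf bocal bttif xdp crtc rea kemsy
Hunk 3: at line 10 remove [crtc,rea] add [gic,ofhoc,oun] -> 14 lines: jfjv lcyse uefju ijy wmyvy fqqn ltpf bocal bttif xdp gic ofhoc oun kemsy
Final line 8: bocal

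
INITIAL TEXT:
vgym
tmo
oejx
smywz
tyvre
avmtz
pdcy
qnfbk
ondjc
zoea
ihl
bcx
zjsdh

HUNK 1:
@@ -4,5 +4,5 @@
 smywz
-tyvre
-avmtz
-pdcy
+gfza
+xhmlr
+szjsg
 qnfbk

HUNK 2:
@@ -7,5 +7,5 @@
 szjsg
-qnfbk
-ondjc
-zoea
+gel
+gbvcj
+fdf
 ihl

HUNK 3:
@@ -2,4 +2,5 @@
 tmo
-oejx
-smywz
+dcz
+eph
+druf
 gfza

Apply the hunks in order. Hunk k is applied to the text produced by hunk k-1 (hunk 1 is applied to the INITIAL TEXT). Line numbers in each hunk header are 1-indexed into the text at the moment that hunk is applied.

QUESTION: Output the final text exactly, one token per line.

Hunk 1: at line 4 remove [tyvre,avmtz,pdcy] add [gfza,xhmlr,szjsg] -> 13 lines: vgym tmo oejx smywz gfza xhmlr szjsg qnfbk ondjc zoea ihl bcx zjsdh
Hunk 2: at line 7 remove [qnfbk,ondjc,zoea] add [gel,gbvcj,fdf] -> 13 lines: vgym tmo oejx smywz gfza xhmlr szjsg gel gbvcj fdf ihl bcx zjsdh
Hunk 3: at line 2 remove [oejx,smywz] add [dcz,eph,druf] -> 14 lines: vgym tmo dcz eph druf gfza xhmlr szjsg gel gbvcj fdf ihl bcx zjsdh

Answer: vgym
tmo
dcz
eph
druf
gfza
xhmlr
szjsg
gel
gbvcj
fdf
ihl
bcx
zjsdh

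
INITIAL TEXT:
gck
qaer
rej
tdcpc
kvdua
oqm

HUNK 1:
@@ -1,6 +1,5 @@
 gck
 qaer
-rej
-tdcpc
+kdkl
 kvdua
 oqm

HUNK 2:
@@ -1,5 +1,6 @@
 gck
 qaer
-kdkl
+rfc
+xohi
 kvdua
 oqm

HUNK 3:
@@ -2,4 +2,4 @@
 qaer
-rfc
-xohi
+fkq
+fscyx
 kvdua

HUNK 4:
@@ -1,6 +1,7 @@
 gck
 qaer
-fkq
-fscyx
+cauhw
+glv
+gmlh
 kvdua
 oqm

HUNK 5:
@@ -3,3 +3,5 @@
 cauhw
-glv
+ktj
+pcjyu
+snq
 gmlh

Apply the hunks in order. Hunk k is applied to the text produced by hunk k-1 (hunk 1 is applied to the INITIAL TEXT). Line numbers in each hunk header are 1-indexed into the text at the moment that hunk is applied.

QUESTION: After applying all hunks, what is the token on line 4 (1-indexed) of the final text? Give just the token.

Hunk 1: at line 1 remove [rej,tdcpc] add [kdkl] -> 5 lines: gck qaer kdkl kvdua oqm
Hunk 2: at line 1 remove [kdkl] add [rfc,xohi] -> 6 lines: gck qaer rfc xohi kvdua oqm
Hunk 3: at line 2 remove [rfc,xohi] add [fkq,fscyx] -> 6 lines: gck qaer fkq fscyx kvdua oqm
Hunk 4: at line 1 remove [fkq,fscyx] add [cauhw,glv,gmlh] -> 7 lines: gck qaer cauhw glv gmlh kvdua oqm
Hunk 5: at line 3 remove [glv] add [ktj,pcjyu,snq] -> 9 lines: gck qaer cauhw ktj pcjyu snq gmlh kvdua oqm
Final line 4: ktj

Answer: ktj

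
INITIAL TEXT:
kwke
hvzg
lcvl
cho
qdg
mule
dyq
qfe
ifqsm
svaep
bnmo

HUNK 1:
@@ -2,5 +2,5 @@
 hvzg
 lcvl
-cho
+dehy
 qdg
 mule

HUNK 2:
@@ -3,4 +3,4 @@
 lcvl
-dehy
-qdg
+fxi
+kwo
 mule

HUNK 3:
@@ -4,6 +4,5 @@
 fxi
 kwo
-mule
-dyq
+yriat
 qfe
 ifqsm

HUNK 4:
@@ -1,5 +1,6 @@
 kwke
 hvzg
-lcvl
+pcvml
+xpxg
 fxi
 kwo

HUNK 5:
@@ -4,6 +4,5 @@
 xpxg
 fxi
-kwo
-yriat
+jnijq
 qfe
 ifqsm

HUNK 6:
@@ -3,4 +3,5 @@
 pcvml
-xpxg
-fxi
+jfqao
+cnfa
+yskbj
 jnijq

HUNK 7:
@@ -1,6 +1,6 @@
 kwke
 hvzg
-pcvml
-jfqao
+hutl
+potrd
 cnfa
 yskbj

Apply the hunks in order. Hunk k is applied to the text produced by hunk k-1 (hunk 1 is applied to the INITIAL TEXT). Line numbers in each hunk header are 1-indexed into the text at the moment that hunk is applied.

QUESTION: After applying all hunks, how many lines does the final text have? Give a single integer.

Hunk 1: at line 2 remove [cho] add [dehy] -> 11 lines: kwke hvzg lcvl dehy qdg mule dyq qfe ifqsm svaep bnmo
Hunk 2: at line 3 remove [dehy,qdg] add [fxi,kwo] -> 11 lines: kwke hvzg lcvl fxi kwo mule dyq qfe ifqsm svaep bnmo
Hunk 3: at line 4 remove [mule,dyq] add [yriat] -> 10 lines: kwke hvzg lcvl fxi kwo yriat qfe ifqsm svaep bnmo
Hunk 4: at line 1 remove [lcvl] add [pcvml,xpxg] -> 11 lines: kwke hvzg pcvml xpxg fxi kwo yriat qfe ifqsm svaep bnmo
Hunk 5: at line 4 remove [kwo,yriat] add [jnijq] -> 10 lines: kwke hvzg pcvml xpxg fxi jnijq qfe ifqsm svaep bnmo
Hunk 6: at line 3 remove [xpxg,fxi] add [jfqao,cnfa,yskbj] -> 11 lines: kwke hvzg pcvml jfqao cnfa yskbj jnijq qfe ifqsm svaep bnmo
Hunk 7: at line 1 remove [pcvml,jfqao] add [hutl,potrd] -> 11 lines: kwke hvzg hutl potrd cnfa yskbj jnijq qfe ifqsm svaep bnmo
Final line count: 11

Answer: 11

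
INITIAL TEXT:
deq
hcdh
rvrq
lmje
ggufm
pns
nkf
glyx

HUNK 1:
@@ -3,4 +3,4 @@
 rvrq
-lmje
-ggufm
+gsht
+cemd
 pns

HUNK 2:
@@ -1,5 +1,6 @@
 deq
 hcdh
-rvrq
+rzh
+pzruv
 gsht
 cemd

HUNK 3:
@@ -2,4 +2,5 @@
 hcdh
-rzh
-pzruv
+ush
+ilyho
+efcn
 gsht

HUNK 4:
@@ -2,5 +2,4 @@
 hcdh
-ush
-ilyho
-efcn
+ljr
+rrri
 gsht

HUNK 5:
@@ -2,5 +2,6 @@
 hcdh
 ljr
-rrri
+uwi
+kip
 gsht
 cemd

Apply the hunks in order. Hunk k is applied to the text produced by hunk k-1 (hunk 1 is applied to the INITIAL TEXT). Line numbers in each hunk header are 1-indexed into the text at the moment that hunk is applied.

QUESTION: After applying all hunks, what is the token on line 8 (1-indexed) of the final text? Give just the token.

Answer: pns

Derivation:
Hunk 1: at line 3 remove [lmje,ggufm] add [gsht,cemd] -> 8 lines: deq hcdh rvrq gsht cemd pns nkf glyx
Hunk 2: at line 1 remove [rvrq] add [rzh,pzruv] -> 9 lines: deq hcdh rzh pzruv gsht cemd pns nkf glyx
Hunk 3: at line 2 remove [rzh,pzruv] add [ush,ilyho,efcn] -> 10 lines: deq hcdh ush ilyho efcn gsht cemd pns nkf glyx
Hunk 4: at line 2 remove [ush,ilyho,efcn] add [ljr,rrri] -> 9 lines: deq hcdh ljr rrri gsht cemd pns nkf glyx
Hunk 5: at line 2 remove [rrri] add [uwi,kip] -> 10 lines: deq hcdh ljr uwi kip gsht cemd pns nkf glyx
Final line 8: pns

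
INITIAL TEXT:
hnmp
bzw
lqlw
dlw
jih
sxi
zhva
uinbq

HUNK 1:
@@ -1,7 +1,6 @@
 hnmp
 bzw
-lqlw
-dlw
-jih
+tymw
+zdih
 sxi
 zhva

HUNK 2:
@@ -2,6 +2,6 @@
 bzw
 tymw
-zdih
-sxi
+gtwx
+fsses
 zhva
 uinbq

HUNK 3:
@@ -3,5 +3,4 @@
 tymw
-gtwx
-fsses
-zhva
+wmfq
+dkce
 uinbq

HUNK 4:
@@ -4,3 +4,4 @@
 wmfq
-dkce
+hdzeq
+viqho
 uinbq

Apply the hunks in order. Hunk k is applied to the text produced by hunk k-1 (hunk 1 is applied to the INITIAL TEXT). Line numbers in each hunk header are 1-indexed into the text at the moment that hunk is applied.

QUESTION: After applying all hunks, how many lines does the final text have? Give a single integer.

Hunk 1: at line 1 remove [lqlw,dlw,jih] add [tymw,zdih] -> 7 lines: hnmp bzw tymw zdih sxi zhva uinbq
Hunk 2: at line 2 remove [zdih,sxi] add [gtwx,fsses] -> 7 lines: hnmp bzw tymw gtwx fsses zhva uinbq
Hunk 3: at line 3 remove [gtwx,fsses,zhva] add [wmfq,dkce] -> 6 lines: hnmp bzw tymw wmfq dkce uinbq
Hunk 4: at line 4 remove [dkce] add [hdzeq,viqho] -> 7 lines: hnmp bzw tymw wmfq hdzeq viqho uinbq
Final line count: 7

Answer: 7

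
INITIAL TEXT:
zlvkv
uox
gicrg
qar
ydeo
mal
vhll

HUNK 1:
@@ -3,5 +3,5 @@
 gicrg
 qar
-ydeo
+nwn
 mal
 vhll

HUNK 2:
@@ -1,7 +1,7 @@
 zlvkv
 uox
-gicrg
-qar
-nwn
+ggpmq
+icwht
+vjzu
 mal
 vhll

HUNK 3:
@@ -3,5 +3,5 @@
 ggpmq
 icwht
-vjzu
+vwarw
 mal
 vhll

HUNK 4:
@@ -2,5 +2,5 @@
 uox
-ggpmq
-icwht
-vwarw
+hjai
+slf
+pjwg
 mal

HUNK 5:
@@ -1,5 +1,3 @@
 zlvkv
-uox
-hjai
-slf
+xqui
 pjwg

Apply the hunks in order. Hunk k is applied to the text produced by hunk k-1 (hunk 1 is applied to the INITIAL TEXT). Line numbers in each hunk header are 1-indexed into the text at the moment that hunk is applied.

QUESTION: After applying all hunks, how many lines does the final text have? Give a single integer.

Hunk 1: at line 3 remove [ydeo] add [nwn] -> 7 lines: zlvkv uox gicrg qar nwn mal vhll
Hunk 2: at line 1 remove [gicrg,qar,nwn] add [ggpmq,icwht,vjzu] -> 7 lines: zlvkv uox ggpmq icwht vjzu mal vhll
Hunk 3: at line 3 remove [vjzu] add [vwarw] -> 7 lines: zlvkv uox ggpmq icwht vwarw mal vhll
Hunk 4: at line 2 remove [ggpmq,icwht,vwarw] add [hjai,slf,pjwg] -> 7 lines: zlvkv uox hjai slf pjwg mal vhll
Hunk 5: at line 1 remove [uox,hjai,slf] add [xqui] -> 5 lines: zlvkv xqui pjwg mal vhll
Final line count: 5

Answer: 5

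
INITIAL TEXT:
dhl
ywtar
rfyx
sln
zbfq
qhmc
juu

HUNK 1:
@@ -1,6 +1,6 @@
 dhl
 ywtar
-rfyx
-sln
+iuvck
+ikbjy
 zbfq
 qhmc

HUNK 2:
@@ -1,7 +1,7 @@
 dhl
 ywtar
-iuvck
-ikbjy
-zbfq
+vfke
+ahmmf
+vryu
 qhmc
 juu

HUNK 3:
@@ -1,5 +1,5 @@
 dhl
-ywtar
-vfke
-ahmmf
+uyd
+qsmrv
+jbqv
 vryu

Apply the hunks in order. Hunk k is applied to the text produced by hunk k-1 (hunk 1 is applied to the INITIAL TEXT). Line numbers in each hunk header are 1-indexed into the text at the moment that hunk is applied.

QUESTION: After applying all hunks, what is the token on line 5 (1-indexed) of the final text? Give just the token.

Hunk 1: at line 1 remove [rfyx,sln] add [iuvck,ikbjy] -> 7 lines: dhl ywtar iuvck ikbjy zbfq qhmc juu
Hunk 2: at line 1 remove [iuvck,ikbjy,zbfq] add [vfke,ahmmf,vryu] -> 7 lines: dhl ywtar vfke ahmmf vryu qhmc juu
Hunk 3: at line 1 remove [ywtar,vfke,ahmmf] add [uyd,qsmrv,jbqv] -> 7 lines: dhl uyd qsmrv jbqv vryu qhmc juu
Final line 5: vryu

Answer: vryu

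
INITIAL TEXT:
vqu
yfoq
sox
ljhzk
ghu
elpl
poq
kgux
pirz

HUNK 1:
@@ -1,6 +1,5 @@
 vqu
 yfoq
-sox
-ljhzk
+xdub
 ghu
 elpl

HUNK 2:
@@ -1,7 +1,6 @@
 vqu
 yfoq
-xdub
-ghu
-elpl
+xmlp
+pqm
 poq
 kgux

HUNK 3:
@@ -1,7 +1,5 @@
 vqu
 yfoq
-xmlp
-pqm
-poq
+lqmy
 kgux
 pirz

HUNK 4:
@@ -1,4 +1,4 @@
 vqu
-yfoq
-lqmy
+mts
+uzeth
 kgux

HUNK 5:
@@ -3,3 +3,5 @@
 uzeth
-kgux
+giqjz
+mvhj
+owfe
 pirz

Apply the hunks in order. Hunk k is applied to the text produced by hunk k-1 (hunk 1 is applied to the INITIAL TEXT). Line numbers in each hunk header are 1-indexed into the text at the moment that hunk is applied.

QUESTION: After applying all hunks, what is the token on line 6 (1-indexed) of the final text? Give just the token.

Answer: owfe

Derivation:
Hunk 1: at line 1 remove [sox,ljhzk] add [xdub] -> 8 lines: vqu yfoq xdub ghu elpl poq kgux pirz
Hunk 2: at line 1 remove [xdub,ghu,elpl] add [xmlp,pqm] -> 7 lines: vqu yfoq xmlp pqm poq kgux pirz
Hunk 3: at line 1 remove [xmlp,pqm,poq] add [lqmy] -> 5 lines: vqu yfoq lqmy kgux pirz
Hunk 4: at line 1 remove [yfoq,lqmy] add [mts,uzeth] -> 5 lines: vqu mts uzeth kgux pirz
Hunk 5: at line 3 remove [kgux] add [giqjz,mvhj,owfe] -> 7 lines: vqu mts uzeth giqjz mvhj owfe pirz
Final line 6: owfe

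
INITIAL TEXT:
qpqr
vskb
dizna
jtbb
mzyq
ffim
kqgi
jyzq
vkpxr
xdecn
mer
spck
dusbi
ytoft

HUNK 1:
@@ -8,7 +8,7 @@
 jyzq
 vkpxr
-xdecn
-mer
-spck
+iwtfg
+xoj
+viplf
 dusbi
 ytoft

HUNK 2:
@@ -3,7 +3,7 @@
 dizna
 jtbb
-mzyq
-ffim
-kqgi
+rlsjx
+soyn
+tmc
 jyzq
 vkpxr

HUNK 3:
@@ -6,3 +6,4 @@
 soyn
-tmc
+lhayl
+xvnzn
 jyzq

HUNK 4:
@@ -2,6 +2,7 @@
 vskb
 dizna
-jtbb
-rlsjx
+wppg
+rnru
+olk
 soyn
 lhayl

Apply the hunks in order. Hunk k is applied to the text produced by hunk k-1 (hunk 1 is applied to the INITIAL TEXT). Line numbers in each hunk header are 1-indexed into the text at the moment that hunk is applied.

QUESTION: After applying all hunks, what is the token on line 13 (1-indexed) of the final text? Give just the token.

Answer: xoj

Derivation:
Hunk 1: at line 8 remove [xdecn,mer,spck] add [iwtfg,xoj,viplf] -> 14 lines: qpqr vskb dizna jtbb mzyq ffim kqgi jyzq vkpxr iwtfg xoj viplf dusbi ytoft
Hunk 2: at line 3 remove [mzyq,ffim,kqgi] add [rlsjx,soyn,tmc] -> 14 lines: qpqr vskb dizna jtbb rlsjx soyn tmc jyzq vkpxr iwtfg xoj viplf dusbi ytoft
Hunk 3: at line 6 remove [tmc] add [lhayl,xvnzn] -> 15 lines: qpqr vskb dizna jtbb rlsjx soyn lhayl xvnzn jyzq vkpxr iwtfg xoj viplf dusbi ytoft
Hunk 4: at line 2 remove [jtbb,rlsjx] add [wppg,rnru,olk] -> 16 lines: qpqr vskb dizna wppg rnru olk soyn lhayl xvnzn jyzq vkpxr iwtfg xoj viplf dusbi ytoft
Final line 13: xoj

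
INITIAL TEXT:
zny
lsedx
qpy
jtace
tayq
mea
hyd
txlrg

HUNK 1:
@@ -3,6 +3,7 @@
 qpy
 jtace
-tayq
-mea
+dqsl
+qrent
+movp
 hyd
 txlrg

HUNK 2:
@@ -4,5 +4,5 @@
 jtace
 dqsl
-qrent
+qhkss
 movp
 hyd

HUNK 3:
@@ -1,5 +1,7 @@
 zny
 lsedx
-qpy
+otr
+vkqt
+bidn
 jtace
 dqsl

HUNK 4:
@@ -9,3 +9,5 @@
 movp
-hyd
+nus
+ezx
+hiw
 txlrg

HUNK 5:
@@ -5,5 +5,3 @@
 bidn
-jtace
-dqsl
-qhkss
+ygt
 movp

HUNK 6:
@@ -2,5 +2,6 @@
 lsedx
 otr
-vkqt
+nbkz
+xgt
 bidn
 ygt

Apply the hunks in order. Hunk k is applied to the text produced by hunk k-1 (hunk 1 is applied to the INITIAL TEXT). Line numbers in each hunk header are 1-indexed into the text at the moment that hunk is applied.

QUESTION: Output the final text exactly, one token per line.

Hunk 1: at line 3 remove [tayq,mea] add [dqsl,qrent,movp] -> 9 lines: zny lsedx qpy jtace dqsl qrent movp hyd txlrg
Hunk 2: at line 4 remove [qrent] add [qhkss] -> 9 lines: zny lsedx qpy jtace dqsl qhkss movp hyd txlrg
Hunk 3: at line 1 remove [qpy] add [otr,vkqt,bidn] -> 11 lines: zny lsedx otr vkqt bidn jtace dqsl qhkss movp hyd txlrg
Hunk 4: at line 9 remove [hyd] add [nus,ezx,hiw] -> 13 lines: zny lsedx otr vkqt bidn jtace dqsl qhkss movp nus ezx hiw txlrg
Hunk 5: at line 5 remove [jtace,dqsl,qhkss] add [ygt] -> 11 lines: zny lsedx otr vkqt bidn ygt movp nus ezx hiw txlrg
Hunk 6: at line 2 remove [vkqt] add [nbkz,xgt] -> 12 lines: zny lsedx otr nbkz xgt bidn ygt movp nus ezx hiw txlrg

Answer: zny
lsedx
otr
nbkz
xgt
bidn
ygt
movp
nus
ezx
hiw
txlrg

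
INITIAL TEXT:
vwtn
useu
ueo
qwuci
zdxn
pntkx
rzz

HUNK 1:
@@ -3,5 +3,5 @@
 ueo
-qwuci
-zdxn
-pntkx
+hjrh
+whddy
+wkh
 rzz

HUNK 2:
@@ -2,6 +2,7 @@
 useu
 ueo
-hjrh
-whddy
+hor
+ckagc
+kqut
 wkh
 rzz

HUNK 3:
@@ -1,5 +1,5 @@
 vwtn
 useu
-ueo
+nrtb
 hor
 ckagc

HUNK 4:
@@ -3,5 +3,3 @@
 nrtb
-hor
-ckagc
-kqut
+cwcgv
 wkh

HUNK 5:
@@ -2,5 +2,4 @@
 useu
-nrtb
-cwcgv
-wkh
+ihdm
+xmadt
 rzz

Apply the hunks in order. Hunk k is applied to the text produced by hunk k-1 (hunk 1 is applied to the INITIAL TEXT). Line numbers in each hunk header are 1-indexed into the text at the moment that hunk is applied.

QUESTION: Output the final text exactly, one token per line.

Hunk 1: at line 3 remove [qwuci,zdxn,pntkx] add [hjrh,whddy,wkh] -> 7 lines: vwtn useu ueo hjrh whddy wkh rzz
Hunk 2: at line 2 remove [hjrh,whddy] add [hor,ckagc,kqut] -> 8 lines: vwtn useu ueo hor ckagc kqut wkh rzz
Hunk 3: at line 1 remove [ueo] add [nrtb] -> 8 lines: vwtn useu nrtb hor ckagc kqut wkh rzz
Hunk 4: at line 3 remove [hor,ckagc,kqut] add [cwcgv] -> 6 lines: vwtn useu nrtb cwcgv wkh rzz
Hunk 5: at line 2 remove [nrtb,cwcgv,wkh] add [ihdm,xmadt] -> 5 lines: vwtn useu ihdm xmadt rzz

Answer: vwtn
useu
ihdm
xmadt
rzz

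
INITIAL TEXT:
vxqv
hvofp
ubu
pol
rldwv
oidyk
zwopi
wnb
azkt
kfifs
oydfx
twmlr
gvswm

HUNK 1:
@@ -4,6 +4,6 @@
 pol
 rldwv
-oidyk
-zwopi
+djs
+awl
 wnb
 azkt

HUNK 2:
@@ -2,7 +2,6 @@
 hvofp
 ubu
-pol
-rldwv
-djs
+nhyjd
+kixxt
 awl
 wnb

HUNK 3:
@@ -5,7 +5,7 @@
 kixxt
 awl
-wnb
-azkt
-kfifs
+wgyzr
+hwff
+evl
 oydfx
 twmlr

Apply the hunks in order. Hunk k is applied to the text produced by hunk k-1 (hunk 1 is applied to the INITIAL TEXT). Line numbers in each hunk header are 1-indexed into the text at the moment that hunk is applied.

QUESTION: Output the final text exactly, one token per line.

Answer: vxqv
hvofp
ubu
nhyjd
kixxt
awl
wgyzr
hwff
evl
oydfx
twmlr
gvswm

Derivation:
Hunk 1: at line 4 remove [oidyk,zwopi] add [djs,awl] -> 13 lines: vxqv hvofp ubu pol rldwv djs awl wnb azkt kfifs oydfx twmlr gvswm
Hunk 2: at line 2 remove [pol,rldwv,djs] add [nhyjd,kixxt] -> 12 lines: vxqv hvofp ubu nhyjd kixxt awl wnb azkt kfifs oydfx twmlr gvswm
Hunk 3: at line 5 remove [wnb,azkt,kfifs] add [wgyzr,hwff,evl] -> 12 lines: vxqv hvofp ubu nhyjd kixxt awl wgyzr hwff evl oydfx twmlr gvswm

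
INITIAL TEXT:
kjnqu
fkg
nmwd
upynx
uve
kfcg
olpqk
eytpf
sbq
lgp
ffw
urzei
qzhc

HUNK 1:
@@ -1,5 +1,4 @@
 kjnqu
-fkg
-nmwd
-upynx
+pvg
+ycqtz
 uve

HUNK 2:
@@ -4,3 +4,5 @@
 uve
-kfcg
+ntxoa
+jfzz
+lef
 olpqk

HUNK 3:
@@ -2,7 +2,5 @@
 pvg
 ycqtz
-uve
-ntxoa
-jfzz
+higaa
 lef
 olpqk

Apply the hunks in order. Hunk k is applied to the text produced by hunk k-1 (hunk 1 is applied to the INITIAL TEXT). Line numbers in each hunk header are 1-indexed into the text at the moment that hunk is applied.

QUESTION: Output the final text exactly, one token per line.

Answer: kjnqu
pvg
ycqtz
higaa
lef
olpqk
eytpf
sbq
lgp
ffw
urzei
qzhc

Derivation:
Hunk 1: at line 1 remove [fkg,nmwd,upynx] add [pvg,ycqtz] -> 12 lines: kjnqu pvg ycqtz uve kfcg olpqk eytpf sbq lgp ffw urzei qzhc
Hunk 2: at line 4 remove [kfcg] add [ntxoa,jfzz,lef] -> 14 lines: kjnqu pvg ycqtz uve ntxoa jfzz lef olpqk eytpf sbq lgp ffw urzei qzhc
Hunk 3: at line 2 remove [uve,ntxoa,jfzz] add [higaa] -> 12 lines: kjnqu pvg ycqtz higaa lef olpqk eytpf sbq lgp ffw urzei qzhc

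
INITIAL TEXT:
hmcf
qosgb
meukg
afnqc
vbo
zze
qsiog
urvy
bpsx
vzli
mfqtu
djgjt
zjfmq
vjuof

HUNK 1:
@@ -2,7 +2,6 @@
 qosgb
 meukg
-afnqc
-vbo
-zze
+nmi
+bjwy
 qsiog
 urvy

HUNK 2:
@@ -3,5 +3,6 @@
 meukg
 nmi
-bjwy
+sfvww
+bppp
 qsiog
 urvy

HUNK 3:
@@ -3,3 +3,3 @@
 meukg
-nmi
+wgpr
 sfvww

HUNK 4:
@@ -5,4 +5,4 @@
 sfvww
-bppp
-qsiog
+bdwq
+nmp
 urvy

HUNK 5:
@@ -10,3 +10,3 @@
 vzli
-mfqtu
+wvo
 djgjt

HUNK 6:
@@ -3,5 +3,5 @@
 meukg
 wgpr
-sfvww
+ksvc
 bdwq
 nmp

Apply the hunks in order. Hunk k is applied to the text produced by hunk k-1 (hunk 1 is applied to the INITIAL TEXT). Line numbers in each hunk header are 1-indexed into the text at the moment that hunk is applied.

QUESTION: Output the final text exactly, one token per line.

Answer: hmcf
qosgb
meukg
wgpr
ksvc
bdwq
nmp
urvy
bpsx
vzli
wvo
djgjt
zjfmq
vjuof

Derivation:
Hunk 1: at line 2 remove [afnqc,vbo,zze] add [nmi,bjwy] -> 13 lines: hmcf qosgb meukg nmi bjwy qsiog urvy bpsx vzli mfqtu djgjt zjfmq vjuof
Hunk 2: at line 3 remove [bjwy] add [sfvww,bppp] -> 14 lines: hmcf qosgb meukg nmi sfvww bppp qsiog urvy bpsx vzli mfqtu djgjt zjfmq vjuof
Hunk 3: at line 3 remove [nmi] add [wgpr] -> 14 lines: hmcf qosgb meukg wgpr sfvww bppp qsiog urvy bpsx vzli mfqtu djgjt zjfmq vjuof
Hunk 4: at line 5 remove [bppp,qsiog] add [bdwq,nmp] -> 14 lines: hmcf qosgb meukg wgpr sfvww bdwq nmp urvy bpsx vzli mfqtu djgjt zjfmq vjuof
Hunk 5: at line 10 remove [mfqtu] add [wvo] -> 14 lines: hmcf qosgb meukg wgpr sfvww bdwq nmp urvy bpsx vzli wvo djgjt zjfmq vjuof
Hunk 6: at line 3 remove [sfvww] add [ksvc] -> 14 lines: hmcf qosgb meukg wgpr ksvc bdwq nmp urvy bpsx vzli wvo djgjt zjfmq vjuof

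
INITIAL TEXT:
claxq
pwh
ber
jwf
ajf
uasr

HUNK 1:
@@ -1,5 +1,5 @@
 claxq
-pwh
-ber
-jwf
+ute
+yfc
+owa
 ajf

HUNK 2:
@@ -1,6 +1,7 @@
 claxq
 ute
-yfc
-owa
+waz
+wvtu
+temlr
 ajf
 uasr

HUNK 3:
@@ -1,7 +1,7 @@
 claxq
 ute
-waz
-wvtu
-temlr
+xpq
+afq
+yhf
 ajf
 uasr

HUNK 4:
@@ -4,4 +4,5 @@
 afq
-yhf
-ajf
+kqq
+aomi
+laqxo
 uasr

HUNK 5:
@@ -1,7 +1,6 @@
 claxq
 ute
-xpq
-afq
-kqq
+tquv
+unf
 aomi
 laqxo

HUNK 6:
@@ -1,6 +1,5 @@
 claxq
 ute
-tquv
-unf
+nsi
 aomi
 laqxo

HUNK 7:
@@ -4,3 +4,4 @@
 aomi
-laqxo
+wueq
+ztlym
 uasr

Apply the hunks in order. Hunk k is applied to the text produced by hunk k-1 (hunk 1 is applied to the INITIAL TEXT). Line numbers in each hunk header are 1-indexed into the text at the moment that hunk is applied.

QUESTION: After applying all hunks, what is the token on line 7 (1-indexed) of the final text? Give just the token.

Hunk 1: at line 1 remove [pwh,ber,jwf] add [ute,yfc,owa] -> 6 lines: claxq ute yfc owa ajf uasr
Hunk 2: at line 1 remove [yfc,owa] add [waz,wvtu,temlr] -> 7 lines: claxq ute waz wvtu temlr ajf uasr
Hunk 3: at line 1 remove [waz,wvtu,temlr] add [xpq,afq,yhf] -> 7 lines: claxq ute xpq afq yhf ajf uasr
Hunk 4: at line 4 remove [yhf,ajf] add [kqq,aomi,laqxo] -> 8 lines: claxq ute xpq afq kqq aomi laqxo uasr
Hunk 5: at line 1 remove [xpq,afq,kqq] add [tquv,unf] -> 7 lines: claxq ute tquv unf aomi laqxo uasr
Hunk 6: at line 1 remove [tquv,unf] add [nsi] -> 6 lines: claxq ute nsi aomi laqxo uasr
Hunk 7: at line 4 remove [laqxo] add [wueq,ztlym] -> 7 lines: claxq ute nsi aomi wueq ztlym uasr
Final line 7: uasr

Answer: uasr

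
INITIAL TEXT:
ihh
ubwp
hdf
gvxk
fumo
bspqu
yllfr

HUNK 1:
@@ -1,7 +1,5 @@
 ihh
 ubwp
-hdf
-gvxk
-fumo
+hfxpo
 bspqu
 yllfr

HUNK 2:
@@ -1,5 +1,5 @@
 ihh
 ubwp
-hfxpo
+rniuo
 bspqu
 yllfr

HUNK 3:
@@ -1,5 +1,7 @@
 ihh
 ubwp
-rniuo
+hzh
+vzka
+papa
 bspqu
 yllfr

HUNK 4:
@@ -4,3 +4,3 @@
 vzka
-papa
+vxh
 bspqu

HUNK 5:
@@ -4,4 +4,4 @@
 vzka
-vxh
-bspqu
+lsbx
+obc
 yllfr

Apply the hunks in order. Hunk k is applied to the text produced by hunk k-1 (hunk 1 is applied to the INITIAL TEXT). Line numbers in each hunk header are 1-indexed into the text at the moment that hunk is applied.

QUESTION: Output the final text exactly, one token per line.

Hunk 1: at line 1 remove [hdf,gvxk,fumo] add [hfxpo] -> 5 lines: ihh ubwp hfxpo bspqu yllfr
Hunk 2: at line 1 remove [hfxpo] add [rniuo] -> 5 lines: ihh ubwp rniuo bspqu yllfr
Hunk 3: at line 1 remove [rniuo] add [hzh,vzka,papa] -> 7 lines: ihh ubwp hzh vzka papa bspqu yllfr
Hunk 4: at line 4 remove [papa] add [vxh] -> 7 lines: ihh ubwp hzh vzka vxh bspqu yllfr
Hunk 5: at line 4 remove [vxh,bspqu] add [lsbx,obc] -> 7 lines: ihh ubwp hzh vzka lsbx obc yllfr

Answer: ihh
ubwp
hzh
vzka
lsbx
obc
yllfr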